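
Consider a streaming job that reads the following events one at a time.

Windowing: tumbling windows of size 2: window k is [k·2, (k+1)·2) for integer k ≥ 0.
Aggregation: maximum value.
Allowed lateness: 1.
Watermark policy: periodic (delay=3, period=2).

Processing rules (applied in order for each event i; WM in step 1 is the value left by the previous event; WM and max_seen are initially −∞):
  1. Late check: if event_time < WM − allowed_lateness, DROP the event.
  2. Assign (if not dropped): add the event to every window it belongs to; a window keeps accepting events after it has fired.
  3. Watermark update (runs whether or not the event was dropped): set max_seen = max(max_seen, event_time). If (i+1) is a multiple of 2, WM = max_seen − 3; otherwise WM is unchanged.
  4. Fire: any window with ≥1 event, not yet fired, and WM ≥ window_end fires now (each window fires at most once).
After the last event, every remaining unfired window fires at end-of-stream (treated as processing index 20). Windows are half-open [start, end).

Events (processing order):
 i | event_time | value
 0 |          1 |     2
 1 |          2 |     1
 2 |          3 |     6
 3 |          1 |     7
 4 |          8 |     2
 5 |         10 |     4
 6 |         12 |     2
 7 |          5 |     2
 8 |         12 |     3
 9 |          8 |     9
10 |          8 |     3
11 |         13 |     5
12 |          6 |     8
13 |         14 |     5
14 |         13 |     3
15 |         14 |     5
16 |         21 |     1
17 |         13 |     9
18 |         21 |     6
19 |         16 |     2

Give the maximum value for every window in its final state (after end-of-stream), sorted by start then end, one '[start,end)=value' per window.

[0,2)=7 [2,4)=6 [8,10)=9 [10,12)=4 [12,14)=9 [14,16)=5 [20,22)=6

i=0 t=1 v=2: → [0,2); WM=−∞
i=1 t=2 v=1: → [2,4); WM=-1
i=2 t=3 v=6: → [2,4); WM=-1
i=3 t=1 v=7: → [0,2); WM=0
i=4 t=8 v=2: → [8,10); WM=0
i=5 t=10 v=4: → [10,12); WM=7; [0,2) fires=7 [2,4) fires=6
i=6 t=12 v=2: → [12,14); WM=7
i=7 t=5 v=2: DROP (t<7-1); WM=9
i=8 t=12 v=3: → [12,14); WM=9
i=9 t=8 v=9: → [8,10); WM=9
i=10 t=8 v=3: → [8,10); WM=9
i=11 t=13 v=5: → [12,14); WM=10; [8,10) fires=9
i=12 t=6 v=8: DROP (t<10-1); WM=10
i=13 t=14 v=5: → [14,16); WM=11
i=14 t=13 v=3: → [12,14); WM=11
i=15 t=14 v=5: → [14,16); WM=11
i=16 t=21 v=1: → [20,22); WM=11
i=17 t=13 v=9: → [12,14); WM=18; [10,12) fires=4 [12,14) fires=9 [14,16) fires=5
i=18 t=21 v=6: → [20,22); WM=18
i=19 t=16 v=2: DROP (t<18-1); WM=18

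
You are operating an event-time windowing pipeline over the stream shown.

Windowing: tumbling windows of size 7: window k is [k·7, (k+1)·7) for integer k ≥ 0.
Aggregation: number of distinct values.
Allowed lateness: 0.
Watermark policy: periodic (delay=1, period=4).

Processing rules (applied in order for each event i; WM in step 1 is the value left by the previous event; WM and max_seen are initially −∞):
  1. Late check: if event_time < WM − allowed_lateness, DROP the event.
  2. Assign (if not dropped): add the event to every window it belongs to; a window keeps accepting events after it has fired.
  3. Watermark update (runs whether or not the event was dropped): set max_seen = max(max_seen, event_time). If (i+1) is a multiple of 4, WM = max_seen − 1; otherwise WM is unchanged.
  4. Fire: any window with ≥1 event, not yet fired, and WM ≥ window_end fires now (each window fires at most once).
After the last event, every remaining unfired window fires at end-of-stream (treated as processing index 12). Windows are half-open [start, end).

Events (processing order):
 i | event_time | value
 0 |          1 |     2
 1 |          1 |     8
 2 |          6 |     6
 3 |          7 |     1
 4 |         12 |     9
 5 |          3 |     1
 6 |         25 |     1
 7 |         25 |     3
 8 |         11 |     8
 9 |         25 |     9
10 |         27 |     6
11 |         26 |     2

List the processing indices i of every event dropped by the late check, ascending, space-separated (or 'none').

i=0 t=1 v=2: → [0,7); WM=−∞
i=1 t=1 v=8: → [0,7); WM=−∞
i=2 t=6 v=6: → [0,7); WM=−∞
i=3 t=7 v=1: → [7,14); WM=6
i=4 t=12 v=9: → [7,14); WM=6
i=5 t=3 v=1: DROP (t<6-0); WM=6
i=6 t=25 v=1: → [21,28); WM=6
i=7 t=25 v=3: → [21,28); WM=24; [0,7) fires=3 [7,14) fires=2
i=8 t=11 v=8: DROP (t<24-0); WM=24
i=9 t=25 v=9: → [21,28); WM=24
i=10 t=27 v=6: → [21,28); WM=24
i=11 t=26 v=2: → [21,28); WM=26

5 8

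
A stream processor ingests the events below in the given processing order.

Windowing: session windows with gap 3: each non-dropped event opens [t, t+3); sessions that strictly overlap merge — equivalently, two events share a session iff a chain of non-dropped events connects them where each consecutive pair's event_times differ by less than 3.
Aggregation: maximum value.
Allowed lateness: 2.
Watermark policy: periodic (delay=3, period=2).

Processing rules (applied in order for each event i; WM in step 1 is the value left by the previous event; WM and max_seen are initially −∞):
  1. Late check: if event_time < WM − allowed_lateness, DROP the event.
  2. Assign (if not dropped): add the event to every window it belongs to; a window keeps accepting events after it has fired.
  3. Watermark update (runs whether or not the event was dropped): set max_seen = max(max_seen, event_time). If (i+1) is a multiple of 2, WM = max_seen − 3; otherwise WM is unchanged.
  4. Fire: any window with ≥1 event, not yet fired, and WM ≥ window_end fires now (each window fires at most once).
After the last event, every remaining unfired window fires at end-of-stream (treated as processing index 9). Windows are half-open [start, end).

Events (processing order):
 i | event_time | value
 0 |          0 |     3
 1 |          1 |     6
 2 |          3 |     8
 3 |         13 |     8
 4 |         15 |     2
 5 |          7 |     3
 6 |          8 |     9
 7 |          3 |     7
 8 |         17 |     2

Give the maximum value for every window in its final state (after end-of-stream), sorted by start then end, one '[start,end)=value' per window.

[0,6)=8 [13,20)=8

i=0 t=0 v=3: → [0,3); WM=−∞
i=1 t=1 v=6: → [0,4); WM=-2
i=2 t=3 v=8: → [0,6); WM=-2
i=3 t=13 v=8: → [13,16); WM=10
i=4 t=15 v=2: → [13,18); WM=10
i=5 t=7 v=3: DROP (t<10-2); WM=12
i=6 t=8 v=9: DROP (t<12-2); WM=12
i=7 t=3 v=7: DROP (t<12-2); WM=12
i=8 t=17 v=2: → [13,20); WM=12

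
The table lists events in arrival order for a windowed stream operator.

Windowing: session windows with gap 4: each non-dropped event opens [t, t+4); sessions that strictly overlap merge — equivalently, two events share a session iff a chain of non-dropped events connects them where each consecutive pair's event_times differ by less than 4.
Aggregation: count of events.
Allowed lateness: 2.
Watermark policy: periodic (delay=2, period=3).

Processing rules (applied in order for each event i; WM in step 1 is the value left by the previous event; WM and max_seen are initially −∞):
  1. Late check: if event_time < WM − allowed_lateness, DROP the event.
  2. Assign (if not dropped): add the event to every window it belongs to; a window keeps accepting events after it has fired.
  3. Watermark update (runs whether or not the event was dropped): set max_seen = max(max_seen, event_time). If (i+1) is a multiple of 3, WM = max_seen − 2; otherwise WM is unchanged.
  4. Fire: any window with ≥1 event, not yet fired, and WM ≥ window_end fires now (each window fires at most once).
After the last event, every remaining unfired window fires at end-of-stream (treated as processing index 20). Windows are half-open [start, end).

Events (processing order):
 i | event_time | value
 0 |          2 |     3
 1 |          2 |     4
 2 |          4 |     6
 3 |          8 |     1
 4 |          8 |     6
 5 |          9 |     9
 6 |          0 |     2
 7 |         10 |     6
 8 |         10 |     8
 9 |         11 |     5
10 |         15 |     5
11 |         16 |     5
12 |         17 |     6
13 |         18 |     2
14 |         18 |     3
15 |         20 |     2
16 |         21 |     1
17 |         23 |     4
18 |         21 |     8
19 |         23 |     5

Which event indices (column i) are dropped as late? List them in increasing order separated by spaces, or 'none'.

6

i=0 t=2 v=3: → [2,6); WM=−∞
i=1 t=2 v=4: → [2,6); WM=−∞
i=2 t=4 v=6: → [2,8); WM=2
i=3 t=8 v=1: → [8,12); WM=2
i=4 t=8 v=6: → [8,12); WM=2
i=5 t=9 v=9: → [8,13); WM=7
i=6 t=0 v=2: DROP (t<7-2); WM=7
i=7 t=10 v=6: → [8,14); WM=7
i=8 t=10 v=8: → [8,14); WM=8
i=9 t=11 v=5: → [8,15); WM=8
i=10 t=15 v=5: → [15,19); WM=8
i=11 t=16 v=5: → [15,20); WM=14
i=12 t=17 v=6: → [15,21); WM=14
i=13 t=18 v=2: → [15,22); WM=14
i=14 t=18 v=3: → [15,22); WM=16
i=15 t=20 v=2: → [15,24); WM=16
i=16 t=21 v=1: → [15,25); WM=16
i=17 t=23 v=4: → [15,27); WM=21
i=18 t=21 v=8: → [15,27); WM=21
i=19 t=23 v=5: → [15,27); WM=21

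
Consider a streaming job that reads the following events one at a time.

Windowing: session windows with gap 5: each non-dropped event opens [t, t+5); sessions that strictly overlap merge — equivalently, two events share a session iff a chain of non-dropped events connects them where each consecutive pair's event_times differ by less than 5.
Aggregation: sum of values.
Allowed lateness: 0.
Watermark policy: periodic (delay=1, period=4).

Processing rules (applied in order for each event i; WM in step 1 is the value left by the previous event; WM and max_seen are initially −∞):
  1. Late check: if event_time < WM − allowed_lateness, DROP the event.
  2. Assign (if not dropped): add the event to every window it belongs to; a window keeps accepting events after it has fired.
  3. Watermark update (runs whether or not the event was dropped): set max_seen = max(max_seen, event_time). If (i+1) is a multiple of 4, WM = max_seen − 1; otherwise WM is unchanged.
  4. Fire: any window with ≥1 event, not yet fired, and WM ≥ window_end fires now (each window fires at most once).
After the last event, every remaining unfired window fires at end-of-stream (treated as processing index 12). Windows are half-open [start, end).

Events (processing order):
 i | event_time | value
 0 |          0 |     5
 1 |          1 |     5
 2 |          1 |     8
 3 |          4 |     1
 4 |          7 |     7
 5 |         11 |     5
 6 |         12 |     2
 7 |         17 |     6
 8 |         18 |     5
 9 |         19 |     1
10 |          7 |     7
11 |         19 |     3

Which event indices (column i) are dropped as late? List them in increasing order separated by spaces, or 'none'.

10

i=0 t=0 v=5: → [0,5); WM=−∞
i=1 t=1 v=5: → [0,6); WM=−∞
i=2 t=1 v=8: → [0,6); WM=−∞
i=3 t=4 v=1: → [0,9); WM=3
i=4 t=7 v=7: → [0,12); WM=3
i=5 t=11 v=5: → [0,16); WM=3
i=6 t=12 v=2: → [0,17); WM=3
i=7 t=17 v=6: → [17,22); WM=16
i=8 t=18 v=5: → [17,23); WM=16
i=9 t=19 v=1: → [17,24); WM=16
i=10 t=7 v=7: DROP (t<16-0); WM=16
i=11 t=19 v=3: → [17,24); WM=18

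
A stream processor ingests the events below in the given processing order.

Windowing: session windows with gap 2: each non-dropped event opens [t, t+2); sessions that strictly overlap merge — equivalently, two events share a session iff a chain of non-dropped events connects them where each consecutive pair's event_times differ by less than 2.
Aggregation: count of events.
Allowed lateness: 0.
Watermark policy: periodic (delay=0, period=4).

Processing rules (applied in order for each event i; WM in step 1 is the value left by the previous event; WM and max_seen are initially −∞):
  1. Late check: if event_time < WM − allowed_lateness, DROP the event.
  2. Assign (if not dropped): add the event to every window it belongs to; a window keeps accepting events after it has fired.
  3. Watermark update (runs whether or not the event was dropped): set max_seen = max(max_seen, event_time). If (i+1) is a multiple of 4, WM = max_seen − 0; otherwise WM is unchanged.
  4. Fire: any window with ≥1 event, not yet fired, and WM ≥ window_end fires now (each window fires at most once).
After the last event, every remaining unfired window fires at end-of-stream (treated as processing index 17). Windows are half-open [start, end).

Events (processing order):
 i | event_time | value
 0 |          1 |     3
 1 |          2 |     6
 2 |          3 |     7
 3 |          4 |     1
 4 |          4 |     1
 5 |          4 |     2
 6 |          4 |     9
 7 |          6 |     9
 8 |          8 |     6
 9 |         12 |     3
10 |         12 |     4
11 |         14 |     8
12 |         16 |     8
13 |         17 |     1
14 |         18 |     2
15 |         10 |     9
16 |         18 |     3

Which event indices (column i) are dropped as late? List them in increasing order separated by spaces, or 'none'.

15

i=0 t=1 v=3: → [1,3); WM=−∞
i=1 t=2 v=6: → [1,4); WM=−∞
i=2 t=3 v=7: → [1,5); WM=−∞
i=3 t=4 v=1: → [1,6); WM=4
i=4 t=4 v=1: → [1,6); WM=4
i=5 t=4 v=2: → [1,6); WM=4
i=6 t=4 v=9: → [1,6); WM=4
i=7 t=6 v=9: → [6,8); WM=6
i=8 t=8 v=6: → [8,10); WM=6
i=9 t=12 v=3: → [12,14); WM=6
i=10 t=12 v=4: → [12,14); WM=6
i=11 t=14 v=8: → [14,16); WM=14
i=12 t=16 v=8: → [16,18); WM=14
i=13 t=17 v=1: → [16,19); WM=14
i=14 t=18 v=2: → [16,20); WM=14
i=15 t=10 v=9: DROP (t<14-0); WM=18
i=16 t=18 v=3: → [16,20); WM=18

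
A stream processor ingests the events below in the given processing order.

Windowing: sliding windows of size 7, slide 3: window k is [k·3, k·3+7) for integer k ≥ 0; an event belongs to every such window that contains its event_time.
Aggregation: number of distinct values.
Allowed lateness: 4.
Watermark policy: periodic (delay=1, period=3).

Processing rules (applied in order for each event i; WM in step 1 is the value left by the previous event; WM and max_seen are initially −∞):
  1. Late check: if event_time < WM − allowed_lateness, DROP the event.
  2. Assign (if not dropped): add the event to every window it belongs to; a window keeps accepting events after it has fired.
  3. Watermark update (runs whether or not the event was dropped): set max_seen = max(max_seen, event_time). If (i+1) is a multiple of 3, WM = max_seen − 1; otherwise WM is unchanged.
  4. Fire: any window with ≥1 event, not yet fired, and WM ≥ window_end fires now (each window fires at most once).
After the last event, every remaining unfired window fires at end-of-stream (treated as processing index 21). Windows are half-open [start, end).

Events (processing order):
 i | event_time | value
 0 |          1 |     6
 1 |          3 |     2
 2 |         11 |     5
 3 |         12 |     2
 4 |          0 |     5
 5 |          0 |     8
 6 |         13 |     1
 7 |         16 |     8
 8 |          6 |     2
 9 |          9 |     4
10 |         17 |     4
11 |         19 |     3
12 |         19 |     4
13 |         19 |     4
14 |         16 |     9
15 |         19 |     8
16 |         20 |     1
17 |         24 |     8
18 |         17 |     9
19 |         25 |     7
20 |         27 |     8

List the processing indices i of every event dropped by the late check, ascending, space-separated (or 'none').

i=0 t=1 v=6: → [0,7); WM=−∞
i=1 t=3 v=2: → [3,10),[0,7); WM=−∞
i=2 t=11 v=5: → [9,16),[6,13); WM=10; [0,7) fires=2 [3,10) fires=1
i=3 t=12 v=2: → [12,19),[9,16),[6,13); WM=10
i=4 t=0 v=5: DROP (t<10-4); WM=10
i=5 t=0 v=8: DROP (t<10-4); WM=11
i=6 t=13 v=1: → [12,19),[9,16); WM=11
i=7 t=16 v=8: → [15,22),[12,19); WM=11
i=8 t=6 v=2: DROP (t<11-4); WM=15; [6,13) fires=2
i=9 t=9 v=4: DROP (t<15-4); WM=15
i=10 t=17 v=4: → [15,22),[12,19); WM=15
i=11 t=19 v=3: → [18,25),[15,22); WM=18; [9,16) fires=3
i=12 t=19 v=4: → [18,25),[15,22); WM=18
i=13 t=19 v=4: → [18,25),[15,22); WM=18
i=14 t=16 v=9: → [15,22),[12,19); WM=18
i=15 t=19 v=8: → [18,25),[15,22); WM=18
i=16 t=20 v=1: → [18,25),[15,22); WM=18
i=17 t=24 v=8: → [24,31),[21,28),[18,25); WM=23; [12,19) fires=5 [15,22) fires=5
i=18 t=17 v=9: DROP (t<23-4); WM=23
i=19 t=25 v=7: → [24,31),[21,28); WM=23
i=20 t=27 v=8: → [27,34),[24,31),[21,28); WM=26; [18,25) fires=4

4 5 8 9 18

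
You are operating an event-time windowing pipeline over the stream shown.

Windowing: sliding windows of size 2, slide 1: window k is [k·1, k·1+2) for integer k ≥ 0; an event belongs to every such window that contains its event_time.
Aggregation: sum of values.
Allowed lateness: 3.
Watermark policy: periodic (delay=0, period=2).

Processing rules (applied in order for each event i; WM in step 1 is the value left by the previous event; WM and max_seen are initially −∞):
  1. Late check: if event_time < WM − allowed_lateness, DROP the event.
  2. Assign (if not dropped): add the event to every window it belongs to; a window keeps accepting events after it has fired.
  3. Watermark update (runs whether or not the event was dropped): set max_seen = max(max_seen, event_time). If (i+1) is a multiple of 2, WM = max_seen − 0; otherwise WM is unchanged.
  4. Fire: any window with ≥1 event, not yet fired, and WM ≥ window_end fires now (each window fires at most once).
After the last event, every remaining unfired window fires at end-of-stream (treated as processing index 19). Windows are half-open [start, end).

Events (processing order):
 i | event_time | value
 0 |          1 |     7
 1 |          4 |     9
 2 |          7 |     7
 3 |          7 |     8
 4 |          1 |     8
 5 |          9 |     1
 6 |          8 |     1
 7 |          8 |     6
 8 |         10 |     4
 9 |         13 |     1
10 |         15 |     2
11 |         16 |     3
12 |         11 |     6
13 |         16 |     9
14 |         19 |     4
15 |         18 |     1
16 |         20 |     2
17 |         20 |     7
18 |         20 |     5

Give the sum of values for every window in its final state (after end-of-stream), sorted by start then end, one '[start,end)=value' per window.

i=0 t=1 v=7: → [1,3),[0,2); WM=−∞
i=1 t=4 v=9: → [4,6),[3,5); WM=4; [0,2) fires=7 [1,3) fires=7
i=2 t=7 v=7: → [7,9),[6,8); WM=4
i=3 t=7 v=8: → [7,9),[6,8); WM=7; [3,5) fires=9 [4,6) fires=9
i=4 t=1 v=8: DROP (t<7-3); WM=7
i=5 t=9 v=1: → [9,11),[8,10); WM=9; [6,8) fires=15 [7,9) fires=15
i=6 t=8 v=1: → [8,10),[7,9); WM=9
i=7 t=8 v=6: → [8,10),[7,9); WM=9
i=8 t=10 v=4: → [10,12),[9,11); WM=9
i=9 t=13 v=1: → [13,15),[12,14); WM=13; [8,10) fires=8 [9,11) fires=5 [10,12) fires=4
i=10 t=15 v=2: → [15,17),[14,16); WM=13
i=11 t=16 v=3: → [16,18),[15,17); WM=16; [12,14) fires=1 [13,15) fires=1 [14,16) fires=2
i=12 t=11 v=6: DROP (t<16-3); WM=16
i=13 t=16 v=9: → [16,18),[15,17); WM=16
i=14 t=19 v=4: → [19,21),[18,20); WM=16
i=15 t=18 v=1: → [18,20),[17,19); WM=19; [15,17) fires=14 [16,18) fires=12 [17,19) fires=1
i=16 t=20 v=2: → [20,22),[19,21); WM=19
i=17 t=20 v=7: → [20,22),[19,21); WM=20; [18,20) fires=5
i=18 t=20 v=5: → [20,22),[19,21); WM=20

[0,2)=7 [1,3)=7 [3,5)=9 [4,6)=9 [6,8)=15 [7,9)=22 [8,10)=8 [9,11)=5 [10,12)=4 [12,14)=1 [13,15)=1 [14,16)=2 [15,17)=14 [16,18)=12 [17,19)=1 [18,20)=5 [19,21)=18 [20,22)=14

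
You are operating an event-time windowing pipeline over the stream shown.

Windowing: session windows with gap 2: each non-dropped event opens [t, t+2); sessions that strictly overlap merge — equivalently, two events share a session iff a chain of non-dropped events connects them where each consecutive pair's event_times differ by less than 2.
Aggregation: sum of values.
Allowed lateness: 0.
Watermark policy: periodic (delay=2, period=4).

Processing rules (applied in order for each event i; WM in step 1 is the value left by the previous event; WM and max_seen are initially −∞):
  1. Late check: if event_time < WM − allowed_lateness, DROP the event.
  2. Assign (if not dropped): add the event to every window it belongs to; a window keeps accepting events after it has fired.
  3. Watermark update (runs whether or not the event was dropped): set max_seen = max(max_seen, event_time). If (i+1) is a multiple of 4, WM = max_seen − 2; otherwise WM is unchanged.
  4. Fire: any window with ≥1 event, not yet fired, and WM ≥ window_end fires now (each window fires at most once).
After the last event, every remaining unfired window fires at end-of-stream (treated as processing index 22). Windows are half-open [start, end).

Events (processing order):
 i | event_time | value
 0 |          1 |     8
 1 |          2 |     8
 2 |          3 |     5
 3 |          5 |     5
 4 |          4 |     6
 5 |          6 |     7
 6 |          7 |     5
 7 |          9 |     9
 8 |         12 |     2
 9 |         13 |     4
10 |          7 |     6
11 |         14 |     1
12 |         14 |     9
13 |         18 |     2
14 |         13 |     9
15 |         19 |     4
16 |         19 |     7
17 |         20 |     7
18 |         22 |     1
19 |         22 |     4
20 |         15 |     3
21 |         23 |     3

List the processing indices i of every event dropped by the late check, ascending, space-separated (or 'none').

i=0 t=1 v=8: → [1,3); WM=−∞
i=1 t=2 v=8: → [1,4); WM=−∞
i=2 t=3 v=5: → [1,5); WM=−∞
i=3 t=5 v=5: → [5,7); WM=3
i=4 t=4 v=6: → [1,7); WM=3
i=5 t=6 v=7: → [1,8); WM=3
i=6 t=7 v=5: → [1,9); WM=3
i=7 t=9 v=9: → [9,11); WM=7
i=8 t=12 v=2: → [12,14); WM=7
i=9 t=13 v=4: → [12,15); WM=7
i=10 t=7 v=6: → [1,9); WM=7
i=11 t=14 v=1: → [12,16); WM=12
i=12 t=14 v=9: → [12,16); WM=12
i=13 t=18 v=2: → [18,20); WM=12
i=14 t=13 v=9: → [12,16); WM=12
i=15 t=19 v=4: → [18,21); WM=17
i=16 t=19 v=7: → [18,21); WM=17
i=17 t=20 v=7: → [18,22); WM=17
i=18 t=22 v=1: → [22,24); WM=17
i=19 t=22 v=4: → [22,24); WM=20
i=20 t=15 v=3: DROP (t<20-0); WM=20
i=21 t=23 v=3: → [22,25); WM=20

20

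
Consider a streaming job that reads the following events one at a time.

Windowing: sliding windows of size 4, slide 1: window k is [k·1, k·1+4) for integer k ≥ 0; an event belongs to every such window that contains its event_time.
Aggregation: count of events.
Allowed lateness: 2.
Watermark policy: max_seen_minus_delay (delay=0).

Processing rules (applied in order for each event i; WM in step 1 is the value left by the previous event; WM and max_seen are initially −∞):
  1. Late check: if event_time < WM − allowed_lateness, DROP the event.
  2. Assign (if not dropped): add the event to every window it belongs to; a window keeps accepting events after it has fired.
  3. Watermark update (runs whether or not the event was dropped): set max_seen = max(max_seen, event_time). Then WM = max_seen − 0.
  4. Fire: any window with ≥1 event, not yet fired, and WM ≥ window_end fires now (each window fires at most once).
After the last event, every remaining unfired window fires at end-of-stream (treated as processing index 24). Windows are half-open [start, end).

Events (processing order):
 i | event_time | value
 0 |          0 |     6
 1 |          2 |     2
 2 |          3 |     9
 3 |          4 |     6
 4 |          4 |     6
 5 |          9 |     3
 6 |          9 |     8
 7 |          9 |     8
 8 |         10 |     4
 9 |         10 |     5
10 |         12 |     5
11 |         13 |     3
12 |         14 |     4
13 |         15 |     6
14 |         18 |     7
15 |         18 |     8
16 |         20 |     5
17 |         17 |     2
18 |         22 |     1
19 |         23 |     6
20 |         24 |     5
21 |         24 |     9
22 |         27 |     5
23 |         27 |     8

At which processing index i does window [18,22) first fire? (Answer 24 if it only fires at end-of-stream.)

18

i=0 t=0 v=6: → [0,4); WM=0
i=1 t=2 v=2: → [2,6),[1,5),[0,4); WM=2
i=2 t=3 v=9: → [3,7),[2,6),[1,5),[0,4); WM=3
i=3 t=4 v=6: → [4,8),[3,7),[2,6),[1,5); WM=4; [0,4) fires=3
i=4 t=4 v=6: → [4,8),[3,7),[2,6),[1,5); WM=4
i=5 t=9 v=3: → [9,13),[8,12),[7,11),[6,10); WM=9; [1,5) fires=4 [2,6) fires=4 [3,7) fires=3 [4,8) fires=2
i=6 t=9 v=8: → [9,13),[8,12),[7,11),[6,10); WM=9
i=7 t=9 v=8: → [9,13),[8,12),[7,11),[6,10); WM=9
i=8 t=10 v=4: → [10,14),[9,13),[8,12),[7,11); WM=10; [6,10) fires=3
i=9 t=10 v=5: → [10,14),[9,13),[8,12),[7,11); WM=10
i=10 t=12 v=5: → [12,16),[11,15),[10,14),[9,13); WM=12; [7,11) fires=5 [8,12) fires=5
i=11 t=13 v=3: → [13,17),[12,16),[11,15),[10,14); WM=13; [9,13) fires=6
i=12 t=14 v=4: → [14,18),[13,17),[12,16),[11,15); WM=14; [10,14) fires=4
i=13 t=15 v=6: → [15,19),[14,18),[13,17),[12,16); WM=15; [11,15) fires=3
i=14 t=18 v=7: → [18,22),[17,21),[16,20),[15,19); WM=18; [12,16) fires=4 [13,17) fires=3 [14,18) fires=2
i=15 t=18 v=8: → [18,22),[17,21),[16,20),[15,19); WM=18
i=16 t=20 v=5: → [20,24),[19,23),[18,22),[17,21); WM=20; [15,19) fires=3 [16,20) fires=2
i=17 t=17 v=2: DROP (t<20-2); WM=20
i=18 t=22 v=1: → [22,26),[21,25),[20,24),[19,23); WM=22; [17,21) fires=3 [18,22) fires=3
i=19 t=23 v=6: → [23,27),[22,26),[21,25),[20,24); WM=23; [19,23) fires=2
i=20 t=24 v=5: → [24,28),[23,27),[22,26),[21,25); WM=24; [20,24) fires=3
i=21 t=24 v=9: → [24,28),[23,27),[22,26),[21,25); WM=24
i=22 t=27 v=5: → [27,31),[26,30),[25,29),[24,28); WM=27; [21,25) fires=4 [22,26) fires=4 [23,27) fires=3
i=23 t=27 v=8: → [27,31),[26,30),[25,29),[24,28); WM=27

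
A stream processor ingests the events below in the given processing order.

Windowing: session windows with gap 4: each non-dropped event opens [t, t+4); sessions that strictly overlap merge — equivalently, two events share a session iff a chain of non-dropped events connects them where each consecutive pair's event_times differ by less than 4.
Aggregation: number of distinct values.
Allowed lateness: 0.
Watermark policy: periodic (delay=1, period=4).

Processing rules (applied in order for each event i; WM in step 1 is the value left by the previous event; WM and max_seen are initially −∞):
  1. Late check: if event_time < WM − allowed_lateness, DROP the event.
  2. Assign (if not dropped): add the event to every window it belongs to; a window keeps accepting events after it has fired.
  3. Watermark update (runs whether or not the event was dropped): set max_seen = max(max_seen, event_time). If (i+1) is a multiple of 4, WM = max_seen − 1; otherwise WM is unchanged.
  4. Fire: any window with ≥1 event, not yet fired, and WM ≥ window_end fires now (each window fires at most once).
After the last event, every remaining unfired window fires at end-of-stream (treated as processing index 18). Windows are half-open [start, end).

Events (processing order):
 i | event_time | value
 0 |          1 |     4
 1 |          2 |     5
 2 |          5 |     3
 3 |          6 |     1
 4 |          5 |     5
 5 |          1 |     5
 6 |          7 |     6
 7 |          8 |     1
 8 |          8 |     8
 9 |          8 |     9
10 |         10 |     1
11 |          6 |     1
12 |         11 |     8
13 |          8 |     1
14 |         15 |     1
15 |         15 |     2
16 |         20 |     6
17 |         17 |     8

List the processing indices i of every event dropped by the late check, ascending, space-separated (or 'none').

i=0 t=1 v=4: → [1,5); WM=−∞
i=1 t=2 v=5: → [1,6); WM=−∞
i=2 t=5 v=3: → [1,9); WM=−∞
i=3 t=6 v=1: → [1,10); WM=5
i=4 t=5 v=5: → [1,10); WM=5
i=5 t=1 v=5: DROP (t<5-0); WM=5
i=6 t=7 v=6: → [1,11); WM=5
i=7 t=8 v=1: → [1,12); WM=7
i=8 t=8 v=8: → [1,12); WM=7
i=9 t=8 v=9: → [1,12); WM=7
i=10 t=10 v=1: → [1,14); WM=7
i=11 t=6 v=1: DROP (t<7-0); WM=9
i=12 t=11 v=8: → [1,15); WM=9
i=13 t=8 v=1: DROP (t<9-0); WM=9
i=14 t=15 v=1: → [15,19); WM=9
i=15 t=15 v=2: → [15,19); WM=14
i=16 t=20 v=6: → [20,24); WM=14
i=17 t=17 v=8: → [15,24); WM=14

5 11 13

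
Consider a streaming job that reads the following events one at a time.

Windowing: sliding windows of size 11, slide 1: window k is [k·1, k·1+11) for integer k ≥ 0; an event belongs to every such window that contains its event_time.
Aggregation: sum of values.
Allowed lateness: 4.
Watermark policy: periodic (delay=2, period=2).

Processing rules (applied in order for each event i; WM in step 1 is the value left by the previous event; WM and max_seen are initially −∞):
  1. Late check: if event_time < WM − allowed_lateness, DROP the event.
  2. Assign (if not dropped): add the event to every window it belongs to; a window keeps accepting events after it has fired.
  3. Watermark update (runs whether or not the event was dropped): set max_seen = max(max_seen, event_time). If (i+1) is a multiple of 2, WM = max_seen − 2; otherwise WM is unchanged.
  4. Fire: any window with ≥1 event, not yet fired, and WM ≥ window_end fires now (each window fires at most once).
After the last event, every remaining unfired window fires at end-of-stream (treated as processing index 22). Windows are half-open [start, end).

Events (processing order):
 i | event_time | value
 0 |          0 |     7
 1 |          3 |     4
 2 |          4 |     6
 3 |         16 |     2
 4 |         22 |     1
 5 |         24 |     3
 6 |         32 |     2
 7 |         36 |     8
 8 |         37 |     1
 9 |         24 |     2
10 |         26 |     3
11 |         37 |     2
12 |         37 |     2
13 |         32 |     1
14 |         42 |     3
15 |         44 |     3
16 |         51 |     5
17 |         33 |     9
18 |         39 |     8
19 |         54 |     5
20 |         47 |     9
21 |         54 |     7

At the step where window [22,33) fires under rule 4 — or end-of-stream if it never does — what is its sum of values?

6

i=0 t=0 v=7: → [0,11); WM=−∞
i=1 t=3 v=4: → [3,14),[2,13),[1,12),[0,11); WM=1
i=2 t=4 v=6: → [4,15),[3,14),[2,13),[1,12),[0,11); WM=1
i=3 t=16 v=2: → [16,27),[15,26),[14,25),[13,24),[12,23),[11,22),[10,21),[9,20),[8,19),[7,18),[6,17); WM=14; [0,11) fires=17 [1,12) fires=10 [2,13) fires=10 [3,14) fires=10
i=4 t=22 v=1: → [22,33),[21,32),[20,31),[19,30),[18,29),[17,28),[16,27),[15,26),[14,25),[13,24),[12,23); WM=14
i=5 t=24 v=3: → [24,35),[23,34),[22,33),[21,32),[20,31),[19,30),[18,29),[17,28),[16,27),[15,26),[14,25); WM=22; [4,15) fires=6 [6,17) fires=2 [7,18) fires=2 [8,19) fires=2 [9,20) fires=2 [10,21) fires=2 [11,22) fires=2
i=6 t=32 v=2: → [32,43),[31,42),[30,41),[29,40),[28,39),[27,38),[26,37),[25,36),[24,35),[23,34),[22,33); WM=22
i=7 t=36 v=8: → [36,47),[35,46),[34,45),[33,44),[32,43),[31,42),[30,41),[29,40),[28,39),[27,38),[26,37); WM=34; [12,23) fires=3 [13,24) fires=3 [14,25) fires=6 [15,26) fires=6 [16,27) fires=6 [17,28) fires=4 [18,29) fires=4 [19,30) fires=4 [20,31) fires=4 [21,32) fires=4 [22,33) fires=6 [23,34) fires=5
i=8 t=37 v=1: → [37,48),[36,47),[35,46),[34,45),[33,44),[32,43),[31,42),[30,41),[29,40),[28,39),[27,38); WM=34
i=9 t=24 v=2: DROP (t<34-4); WM=35; [24,35) fires=5
i=10 t=26 v=3: DROP (t<35-4); WM=35
i=11 t=37 v=2: → [37,48),[36,47),[35,46),[34,45),[33,44),[32,43),[31,42),[30,41),[29,40),[28,39),[27,38); WM=35
i=12 t=37 v=2: → [37,48),[36,47),[35,46),[34,45),[33,44),[32,43),[31,42),[30,41),[29,40),[28,39),[27,38); WM=35
i=13 t=32 v=1: → [32,43),[31,42),[30,41),[29,40),[28,39),[27,38),[26,37),[25,36),[24,35),[23,34),[22,33); WM=35
i=14 t=42 v=3: → [42,53),[41,52),[40,51),[39,50),[38,49),[37,48),[36,47),[35,46),[34,45),[33,44),[32,43); WM=35
i=15 t=44 v=3: → [44,55),[43,54),[42,53),[41,52),[40,51),[39,50),[38,49),[37,48),[36,47),[35,46),[34,45); WM=42; [25,36) fires=3 [26,37) fires=11 [27,38) fires=16 [28,39) fires=16 [29,40) fires=16 [30,41) fires=16 [31,42) fires=16
i=16 t=51 v=5: → [51,62),[50,61),[49,60),[48,59),[47,58),[46,57),[45,56),[44,55),[43,54),[42,53),[41,52); WM=42
i=17 t=33 v=9: DROP (t<42-4); WM=49; [32,43) fires=19 [33,44) fires=16 [34,45) fires=19 [35,46) fires=19 [36,47) fires=19 [37,48) fires=11 [38,49) fires=6
i=18 t=39 v=8: DROP (t<49-4); WM=49
i=19 t=54 v=5: → [54,65),[53,64),[52,63),[51,62),[50,61),[49,60),[48,59),[47,58),[46,57),[45,56),[44,55); WM=52; [39,50) fires=6 [40,51) fires=6 [41,52) fires=11
i=20 t=47 v=9: DROP (t<52-4); WM=52
i=21 t=54 v=7: → [54,65),[53,64),[52,63),[51,62),[50,61),[49,60),[48,59),[47,58),[46,57),[45,56),[44,55); WM=52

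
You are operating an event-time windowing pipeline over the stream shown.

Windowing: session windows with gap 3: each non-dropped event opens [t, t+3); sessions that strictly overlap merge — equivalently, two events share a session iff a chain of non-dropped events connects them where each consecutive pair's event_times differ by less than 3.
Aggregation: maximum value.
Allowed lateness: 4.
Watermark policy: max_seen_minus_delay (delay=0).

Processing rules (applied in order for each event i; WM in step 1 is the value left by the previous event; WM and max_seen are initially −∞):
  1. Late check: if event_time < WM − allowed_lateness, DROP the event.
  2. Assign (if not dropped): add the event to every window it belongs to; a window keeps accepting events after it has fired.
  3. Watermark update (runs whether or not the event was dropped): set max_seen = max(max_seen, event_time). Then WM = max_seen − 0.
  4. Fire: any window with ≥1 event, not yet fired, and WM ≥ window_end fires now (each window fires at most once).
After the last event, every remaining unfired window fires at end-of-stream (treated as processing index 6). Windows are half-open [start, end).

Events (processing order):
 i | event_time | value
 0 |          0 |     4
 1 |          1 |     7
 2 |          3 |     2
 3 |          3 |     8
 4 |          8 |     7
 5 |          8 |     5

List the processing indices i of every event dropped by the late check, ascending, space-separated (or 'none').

none

i=0 t=0 v=4: → [0,3); WM=0
i=1 t=1 v=7: → [0,4); WM=1
i=2 t=3 v=2: → [0,6); WM=3
i=3 t=3 v=8: → [0,6); WM=3
i=4 t=8 v=7: → [8,11); WM=8
i=5 t=8 v=5: → [8,11); WM=8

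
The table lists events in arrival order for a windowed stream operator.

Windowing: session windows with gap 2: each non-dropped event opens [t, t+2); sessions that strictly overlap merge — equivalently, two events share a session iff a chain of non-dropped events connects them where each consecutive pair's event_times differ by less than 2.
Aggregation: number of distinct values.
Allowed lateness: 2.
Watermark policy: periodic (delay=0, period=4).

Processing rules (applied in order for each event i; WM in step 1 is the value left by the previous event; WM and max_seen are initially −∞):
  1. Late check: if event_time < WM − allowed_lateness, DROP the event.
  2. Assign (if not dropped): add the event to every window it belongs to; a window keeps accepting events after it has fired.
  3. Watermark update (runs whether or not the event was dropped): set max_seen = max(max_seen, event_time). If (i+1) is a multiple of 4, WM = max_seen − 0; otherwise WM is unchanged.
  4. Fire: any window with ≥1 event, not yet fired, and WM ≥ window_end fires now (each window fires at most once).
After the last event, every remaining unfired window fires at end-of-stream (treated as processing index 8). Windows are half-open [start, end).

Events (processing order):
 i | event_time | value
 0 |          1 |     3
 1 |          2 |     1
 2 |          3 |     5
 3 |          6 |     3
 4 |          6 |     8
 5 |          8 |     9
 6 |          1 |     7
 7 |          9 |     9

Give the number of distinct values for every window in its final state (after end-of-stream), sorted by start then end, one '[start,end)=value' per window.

[1,5)=3 [6,8)=2 [8,11)=1

i=0 t=1 v=3: → [1,3); WM=−∞
i=1 t=2 v=1: → [1,4); WM=−∞
i=2 t=3 v=5: → [1,5); WM=−∞
i=3 t=6 v=3: → [6,8); WM=6
i=4 t=6 v=8: → [6,8); WM=6
i=5 t=8 v=9: → [8,10); WM=6
i=6 t=1 v=7: DROP (t<6-2); WM=6
i=7 t=9 v=9: → [8,11); WM=9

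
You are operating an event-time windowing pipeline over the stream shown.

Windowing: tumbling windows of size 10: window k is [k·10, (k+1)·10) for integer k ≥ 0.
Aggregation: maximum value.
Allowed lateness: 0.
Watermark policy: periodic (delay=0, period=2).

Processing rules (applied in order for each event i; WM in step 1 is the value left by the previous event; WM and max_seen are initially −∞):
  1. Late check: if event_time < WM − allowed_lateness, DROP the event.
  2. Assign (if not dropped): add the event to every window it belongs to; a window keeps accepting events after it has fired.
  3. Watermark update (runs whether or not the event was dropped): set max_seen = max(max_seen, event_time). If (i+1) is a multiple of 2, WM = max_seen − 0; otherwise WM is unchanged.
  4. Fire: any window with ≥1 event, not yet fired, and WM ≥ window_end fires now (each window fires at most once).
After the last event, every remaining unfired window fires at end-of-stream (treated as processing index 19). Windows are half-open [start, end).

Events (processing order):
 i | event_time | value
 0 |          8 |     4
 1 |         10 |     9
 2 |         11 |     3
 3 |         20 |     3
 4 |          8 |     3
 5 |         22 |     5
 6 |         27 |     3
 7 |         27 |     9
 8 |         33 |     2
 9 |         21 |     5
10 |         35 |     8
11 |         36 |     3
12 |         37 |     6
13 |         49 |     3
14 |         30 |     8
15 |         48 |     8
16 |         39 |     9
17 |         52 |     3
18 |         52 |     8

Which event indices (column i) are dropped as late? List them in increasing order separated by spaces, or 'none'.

i=0 t=8 v=4: → [0,10); WM=−∞
i=1 t=10 v=9: → [10,20); WM=10; [0,10) fires=4
i=2 t=11 v=3: → [10,20); WM=10
i=3 t=20 v=3: → [20,30); WM=20; [10,20) fires=9
i=4 t=8 v=3: DROP (t<20-0); WM=20
i=5 t=22 v=5: → [20,30); WM=22
i=6 t=27 v=3: → [20,30); WM=22
i=7 t=27 v=9: → [20,30); WM=27
i=8 t=33 v=2: → [30,40); WM=27
i=9 t=21 v=5: DROP (t<27-0); WM=33; [20,30) fires=9
i=10 t=35 v=8: → [30,40); WM=33
i=11 t=36 v=3: → [30,40); WM=36
i=12 t=37 v=6: → [30,40); WM=36
i=13 t=49 v=3: → [40,50); WM=49; [30,40) fires=8
i=14 t=30 v=8: DROP (t<49-0); WM=49
i=15 t=48 v=8: DROP (t<49-0); WM=49
i=16 t=39 v=9: DROP (t<49-0); WM=49
i=17 t=52 v=3: → [50,60); WM=52; [40,50) fires=3
i=18 t=52 v=8: → [50,60); WM=52

4 9 14 15 16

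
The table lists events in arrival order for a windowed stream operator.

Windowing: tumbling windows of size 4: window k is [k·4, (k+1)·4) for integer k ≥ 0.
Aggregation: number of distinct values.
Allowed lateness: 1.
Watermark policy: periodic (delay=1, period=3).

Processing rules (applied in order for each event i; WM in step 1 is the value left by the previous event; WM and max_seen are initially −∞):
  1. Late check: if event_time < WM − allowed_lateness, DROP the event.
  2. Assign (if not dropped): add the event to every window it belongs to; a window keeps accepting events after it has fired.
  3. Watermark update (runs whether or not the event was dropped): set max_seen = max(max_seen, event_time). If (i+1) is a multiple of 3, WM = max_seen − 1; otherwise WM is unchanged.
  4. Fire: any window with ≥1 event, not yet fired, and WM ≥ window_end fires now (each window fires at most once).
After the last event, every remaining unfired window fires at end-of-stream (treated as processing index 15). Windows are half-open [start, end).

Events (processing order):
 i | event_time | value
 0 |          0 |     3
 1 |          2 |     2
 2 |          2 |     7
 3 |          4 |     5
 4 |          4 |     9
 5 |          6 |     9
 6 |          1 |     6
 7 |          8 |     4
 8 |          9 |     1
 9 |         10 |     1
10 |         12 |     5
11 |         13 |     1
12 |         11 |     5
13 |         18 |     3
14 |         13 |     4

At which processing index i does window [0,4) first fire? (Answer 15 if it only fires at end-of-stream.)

i=0 t=0 v=3: → [0,4); WM=−∞
i=1 t=2 v=2: → [0,4); WM=−∞
i=2 t=2 v=7: → [0,4); WM=1
i=3 t=4 v=5: → [4,8); WM=1
i=4 t=4 v=9: → [4,8); WM=1
i=5 t=6 v=9: → [4,8); WM=5; [0,4) fires=3
i=6 t=1 v=6: DROP (t<5-1); WM=5
i=7 t=8 v=4: → [8,12); WM=5
i=8 t=9 v=1: → [8,12); WM=8; [4,8) fires=2
i=9 t=10 v=1: → [8,12); WM=8
i=10 t=12 v=5: → [12,16); WM=8
i=11 t=13 v=1: → [12,16); WM=12; [8,12) fires=2
i=12 t=11 v=5: → [8,12); WM=12
i=13 t=18 v=3: → [16,20); WM=12
i=14 t=13 v=4: → [12,16); WM=17; [12,16) fires=3

5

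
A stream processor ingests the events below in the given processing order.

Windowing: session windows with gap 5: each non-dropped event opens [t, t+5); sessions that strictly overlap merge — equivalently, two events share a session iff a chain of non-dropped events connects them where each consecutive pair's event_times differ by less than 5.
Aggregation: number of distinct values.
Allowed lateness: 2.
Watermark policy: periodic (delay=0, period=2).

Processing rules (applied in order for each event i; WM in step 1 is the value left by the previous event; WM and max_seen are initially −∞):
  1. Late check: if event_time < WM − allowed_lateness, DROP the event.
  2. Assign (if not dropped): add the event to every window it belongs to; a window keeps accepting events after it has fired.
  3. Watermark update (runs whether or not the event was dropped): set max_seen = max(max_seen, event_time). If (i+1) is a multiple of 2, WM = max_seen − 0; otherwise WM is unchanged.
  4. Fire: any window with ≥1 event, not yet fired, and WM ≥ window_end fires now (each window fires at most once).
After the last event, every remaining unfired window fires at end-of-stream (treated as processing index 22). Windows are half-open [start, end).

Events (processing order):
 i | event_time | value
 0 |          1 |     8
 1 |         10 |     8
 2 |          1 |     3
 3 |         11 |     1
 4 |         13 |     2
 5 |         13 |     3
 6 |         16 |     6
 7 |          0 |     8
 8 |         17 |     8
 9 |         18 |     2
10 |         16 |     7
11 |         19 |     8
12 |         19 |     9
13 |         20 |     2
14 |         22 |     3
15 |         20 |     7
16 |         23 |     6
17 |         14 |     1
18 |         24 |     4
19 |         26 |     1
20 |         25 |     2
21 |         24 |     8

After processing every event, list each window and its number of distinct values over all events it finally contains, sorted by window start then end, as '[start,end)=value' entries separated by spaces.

i=0 t=1 v=8: → [1,6); WM=−∞
i=1 t=10 v=8: → [10,15); WM=10
i=2 t=1 v=3: DROP (t<10-2); WM=10
i=3 t=11 v=1: → [10,16); WM=11
i=4 t=13 v=2: → [10,18); WM=11
i=5 t=13 v=3: → [10,18); WM=13
i=6 t=16 v=6: → [10,21); WM=13
i=7 t=0 v=8: DROP (t<13-2); WM=16
i=8 t=17 v=8: → [10,22); WM=16
i=9 t=18 v=2: → [10,23); WM=18
i=10 t=16 v=7: → [10,23); WM=18
i=11 t=19 v=8: → [10,24); WM=19
i=12 t=19 v=9: → [10,24); WM=19
i=13 t=20 v=2: → [10,25); WM=20
i=14 t=22 v=3: → [10,27); WM=20
i=15 t=20 v=7: → [10,27); WM=22
i=16 t=23 v=6: → [10,28); WM=22
i=17 t=14 v=1: DROP (t<22-2); WM=23
i=18 t=24 v=4: → [10,29); WM=23
i=19 t=26 v=1: → [10,31); WM=26
i=20 t=25 v=2: → [10,31); WM=26
i=21 t=24 v=8: → [10,31); WM=26

[1,6)=1 [10,31)=8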